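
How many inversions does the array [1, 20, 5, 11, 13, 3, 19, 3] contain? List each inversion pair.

Finding inversions in [1, 20, 5, 11, 13, 3, 19, 3]:

(1, 2): arr[1]=20 > arr[2]=5
(1, 3): arr[1]=20 > arr[3]=11
(1, 4): arr[1]=20 > arr[4]=13
(1, 5): arr[1]=20 > arr[5]=3
(1, 6): arr[1]=20 > arr[6]=19
(1, 7): arr[1]=20 > arr[7]=3
(2, 5): arr[2]=5 > arr[5]=3
(2, 7): arr[2]=5 > arr[7]=3
(3, 5): arr[3]=11 > arr[5]=3
(3, 7): arr[3]=11 > arr[7]=3
(4, 5): arr[4]=13 > arr[5]=3
(4, 7): arr[4]=13 > arr[7]=3
(6, 7): arr[6]=19 > arr[7]=3

Total inversions: 13

The array has 13 inversion(s): (1,2), (1,3), (1,4), (1,5), (1,6), (1,7), (2,5), (2,7), (3,5), (3,7), (4,5), (4,7), (6,7). Each pair (i,j) satisfies i < j and arr[i] > arr[j].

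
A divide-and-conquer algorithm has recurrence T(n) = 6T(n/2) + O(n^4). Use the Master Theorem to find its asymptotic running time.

Master Theorem for T(n) = 6T(n/2) + O(n^4):

a = 6, b = 2, c = 4
log_b(a) = log_2(6) = 2.5850

Case 3: c = 4 > log_2(6) = 2.5850
T(n) = O(n^4) = O(n^4)

For T(n) = 6T(n/2) + O(n^4): log_2(6) = 2.5850. This is Case 3 of the Master Theorem (c > log_b(a), work dominated by root), giving O(n^4).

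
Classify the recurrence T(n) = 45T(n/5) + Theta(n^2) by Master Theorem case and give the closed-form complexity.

Master Theorem for T(n) = 45T(n/5) + O(n^2):

a = 45, b = 5, c = 2
log_b(a) = log_5(45) = 2.3652

Case 1: c = 2 < log_5(45) = 2.3652
T(n) = O(n^(log_5 45))

For T(n) = 45T(n/5) + O(n^2): log_5(45) = 2.3652. This is Case 1 of the Master Theorem (c < log_b(a), work dominated by leaves), giving O(n^(log_5 45)).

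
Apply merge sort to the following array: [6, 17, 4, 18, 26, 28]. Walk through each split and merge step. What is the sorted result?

Merge sort trace:

Split: [6, 17, 4, 18, 26, 28] -> [6, 17, 4] and [18, 26, 28]
  Split: [6, 17, 4] -> [6] and [17, 4]
    Split: [17, 4] -> [17] and [4]
    Merge: [17] + [4] -> [4, 17]
  Merge: [6] + [4, 17] -> [4, 6, 17]
  Split: [18, 26, 28] -> [18] and [26, 28]
    Split: [26, 28] -> [26] and [28]
    Merge: [26] + [28] -> [26, 28]
  Merge: [18] + [26, 28] -> [18, 26, 28]
Merge: [4, 6, 17] + [18, 26, 28] -> [4, 6, 17, 18, 26, 28]

Final sorted array: [4, 6, 17, 18, 26, 28]

The merge sort proceeds by recursively splitting the array and merging sorted halves.
After all merges, the sorted array is [4, 6, 17, 18, 26, 28].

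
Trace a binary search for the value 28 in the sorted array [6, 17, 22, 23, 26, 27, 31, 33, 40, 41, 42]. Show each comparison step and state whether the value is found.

Binary search for 28 in [6, 17, 22, 23, 26, 27, 31, 33, 40, 41, 42]:

lo=0, hi=10, mid=5, arr[mid]=27 -> 27 < 28, search right half
lo=6, hi=10, mid=8, arr[mid]=40 -> 40 > 28, search left half
lo=6, hi=7, mid=6, arr[mid]=31 -> 31 > 28, search left half
lo=6 > hi=5, target 28 not found

Binary search determines that 28 is not in the array after 3 comparisons. The search space was exhausted without finding the target.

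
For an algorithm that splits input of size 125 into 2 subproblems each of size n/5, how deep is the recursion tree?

For divide and conquer with division factor 5:

Problem sizes at each level:
Level 0: 125
Level 1: 25
Level 2: 5
Level 3: 1

The root is level 0 and the size-1 base case is level 3 (the tree spans levels 0 through 3, i.e. 4 levels counting the root), so the depth is the number of divisions: log_5(125) = 3

The recursion tree depth is log_5(125) = 3. At each level, the problem size is divided by 5, so it takes 3 divisions to reduce to a base case of size 1. The algorithm makes 2 recursive calls at each level.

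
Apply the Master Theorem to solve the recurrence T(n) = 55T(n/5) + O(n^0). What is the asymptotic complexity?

Master Theorem for T(n) = 55T(n/5) + O(n^0):

a = 55, b = 5, c = 0
log_b(a) = log_5(55) = 2.4899

Case 1: c = 0 < log_5(55) = 2.4899
T(n) = O(n^(log_5 55))

For T(n) = 55T(n/5) + O(n^0): log_5(55) = 2.4899. This is Case 1 of the Master Theorem (c < log_b(a), work dominated by leaves), giving O(n^(log_5 55)).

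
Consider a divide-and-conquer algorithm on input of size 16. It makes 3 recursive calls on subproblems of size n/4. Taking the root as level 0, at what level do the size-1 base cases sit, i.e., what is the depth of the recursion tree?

For divide and conquer with division factor 4:

Problem sizes at each level:
Level 0: 16
Level 1: 4
Level 2: 1

The root is level 0 and the size-1 base case is level 2 (the tree spans levels 0 through 2, i.e. 3 levels counting the root), so the depth is the number of divisions: log_4(16) = 2

The recursion tree depth is log_4(16) = 2. At each level, the problem size is divided by 4, so it takes 2 divisions to reduce to a base case of size 1. The algorithm makes 3 recursive calls at each level.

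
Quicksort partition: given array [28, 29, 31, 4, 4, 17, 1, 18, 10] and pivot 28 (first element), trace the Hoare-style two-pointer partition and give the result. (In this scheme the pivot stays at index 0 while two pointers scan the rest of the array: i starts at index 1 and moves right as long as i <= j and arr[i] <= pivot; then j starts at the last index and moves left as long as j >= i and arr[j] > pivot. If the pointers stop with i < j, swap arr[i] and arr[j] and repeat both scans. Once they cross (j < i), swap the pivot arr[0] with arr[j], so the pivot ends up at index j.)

Hoare-style two-pointer partition with pivot = 28:

Initial array: [28, 29, 31, 4, 4, 17, 1, 18, 10]

Pointers start at i = 1, j = 8.
i stops at index 1 (arr[1]=29 > 28), j stops at index 8 (arr[8]=10 <= 28): swap arr[1] and arr[8], array becomes [28, 10, 31, 4, 4, 17, 1, 18, 29]
i stops at index 2 (arr[2]=31 > 28), j stops at index 7 (arr[7]=18 <= 28): swap arr[2] and arr[7], array becomes [28, 10, 18, 4, 4, 17, 1, 31, 29]
i ends at 7, j ends at 6: the pointers have crossed (j < i), so scanning stops.

Swap pivot arr[0] with arr[6] to place pivot at position 6: [1, 10, 18, 4, 4, 17, 28, 31, 29]
Pivot position: 6

After partitioning with pivot 28, the array becomes [1, 10, 18, 4, 4, 17, 28, 31, 29]. The pivot is placed at index 6. All elements to the left of the pivot are <= 28, and all elements to the right are > 28.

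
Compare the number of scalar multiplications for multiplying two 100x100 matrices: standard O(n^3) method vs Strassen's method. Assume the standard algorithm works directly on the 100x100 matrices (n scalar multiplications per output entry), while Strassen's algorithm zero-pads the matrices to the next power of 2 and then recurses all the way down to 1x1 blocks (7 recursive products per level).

Matrix multiplication for 100x100 matrices:

Strassen's algorithm requires power-of-2 dimensions. Pad 100x100 to 128x128 (next power of 2).

Standard algorithm: 100^3 = 1000000 multiplications
Strassen's algorithm: 7^(log2(128)) = 7^7 = 823543 multiplications
Savings: 1000000 - 823543 = 176457 multiplications

Standard: 1000000 multiplications (100^3). Strassen: 823543 multiplications (7^7, after padding to 128x128). Strassen reduces 8 recursive multiplications to 7 at each level.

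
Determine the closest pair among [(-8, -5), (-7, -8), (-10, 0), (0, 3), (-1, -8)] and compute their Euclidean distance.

Computing all pairwise distances among 5 points:

d((-8, -5), (-7, -8)) = 3.1623 <-- minimum
d((-8, -5), (-10, 0)) = 5.3852
d((-8, -5), (0, 3)) = 11.3137
d((-8, -5), (-1, -8)) = 7.6158
d((-7, -8), (-10, 0)) = 8.544
d((-7, -8), (0, 3)) = 13.0384
d((-7, -8), (-1, -8)) = 6.0
d((-10, 0), (0, 3)) = 10.4403
d((-10, 0), (-1, -8)) = 12.0416
d((0, 3), (-1, -8)) = 11.0454

Closest pair: (-8, -5) and (-7, -8) with distance 3.1623

The closest pair is (-8, -5) and (-7, -8) with Euclidean distance 3.1623. For 5 points, brute-force pairwise comparison is shown above. For large n, the divide-and-conquer algorithm (sort by x, recurse on halves, check the dividing strip) achieves O(n log n).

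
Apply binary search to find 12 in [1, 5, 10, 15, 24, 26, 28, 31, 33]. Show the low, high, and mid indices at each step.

Binary search for 12 in [1, 5, 10, 15, 24, 26, 28, 31, 33]:

lo=0, hi=8, mid=4, arr[mid]=24 -> 24 > 12, search left half
lo=0, hi=3, mid=1, arr[mid]=5 -> 5 < 12, search right half
lo=2, hi=3, mid=2, arr[mid]=10 -> 10 < 12, search right half
lo=3, hi=3, mid=3, arr[mid]=15 -> 15 > 12, search left half
lo=3 > hi=2, target 12 not found

Binary search determines that 12 is not in the array after 4 comparisons. The search space was exhausted without finding the target.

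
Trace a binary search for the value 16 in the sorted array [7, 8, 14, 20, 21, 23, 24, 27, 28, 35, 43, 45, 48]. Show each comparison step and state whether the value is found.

Binary search for 16 in [7, 8, 14, 20, 21, 23, 24, 27, 28, 35, 43, 45, 48]:

lo=0, hi=12, mid=6, arr[mid]=24 -> 24 > 16, search left half
lo=0, hi=5, mid=2, arr[mid]=14 -> 14 < 16, search right half
lo=3, hi=5, mid=4, arr[mid]=21 -> 21 > 16, search left half
lo=3, hi=3, mid=3, arr[mid]=20 -> 20 > 16, search left half
lo=3 > hi=2, target 16 not found

Binary search determines that 16 is not in the array after 4 comparisons. The search space was exhausted without finding the target.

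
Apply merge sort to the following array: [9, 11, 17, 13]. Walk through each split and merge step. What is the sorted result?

Merge sort trace:

Split: [9, 11, 17, 13] -> [9, 11] and [17, 13]
  Split: [9, 11] -> [9] and [11]
  Merge: [9] + [11] -> [9, 11]
  Split: [17, 13] -> [17] and [13]
  Merge: [17] + [13] -> [13, 17]
Merge: [9, 11] + [13, 17] -> [9, 11, 13, 17]

Final sorted array: [9, 11, 13, 17]

The merge sort proceeds by recursively splitting the array and merging sorted halves.
After all merges, the sorted array is [9, 11, 13, 17].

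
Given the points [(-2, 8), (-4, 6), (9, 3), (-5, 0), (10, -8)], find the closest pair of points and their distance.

Computing all pairwise distances among 5 points:

d((-2, 8), (-4, 6)) = 2.8284 <-- minimum
d((-2, 8), (9, 3)) = 12.083
d((-2, 8), (-5, 0)) = 8.544
d((-2, 8), (10, -8)) = 20.0
d((-4, 6), (9, 3)) = 13.3417
d((-4, 6), (-5, 0)) = 6.0828
d((-4, 6), (10, -8)) = 19.799
d((9, 3), (-5, 0)) = 14.3178
d((9, 3), (10, -8)) = 11.0454
d((-5, 0), (10, -8)) = 17.0

Closest pair: (-2, 8) and (-4, 6) with distance 2.8284

The closest pair is (-2, 8) and (-4, 6) with Euclidean distance 2.8284. For 5 points, brute-force pairwise comparison is shown above. For large n, the divide-and-conquer algorithm (sort by x, recurse on halves, check the dividing strip) achieves O(n log n).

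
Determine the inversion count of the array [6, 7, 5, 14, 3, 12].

Finding inversions in [6, 7, 5, 14, 3, 12]:

(0, 2): arr[0]=6 > arr[2]=5
(0, 4): arr[0]=6 > arr[4]=3
(1, 2): arr[1]=7 > arr[2]=5
(1, 4): arr[1]=7 > arr[4]=3
(2, 4): arr[2]=5 > arr[4]=3
(3, 4): arr[3]=14 > arr[4]=3
(3, 5): arr[3]=14 > arr[5]=12

Total inversions: 7

The array has 7 inversion(s): (0,2), (0,4), (1,2), (1,4), (2,4), (3,4), (3,5). Each pair (i,j) satisfies i < j and arr[i] > arr[j].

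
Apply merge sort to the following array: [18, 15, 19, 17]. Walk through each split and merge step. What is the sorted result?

Merge sort trace:

Split: [18, 15, 19, 17] -> [18, 15] and [19, 17]
  Split: [18, 15] -> [18] and [15]
  Merge: [18] + [15] -> [15, 18]
  Split: [19, 17] -> [19] and [17]
  Merge: [19] + [17] -> [17, 19]
Merge: [15, 18] + [17, 19] -> [15, 17, 18, 19]

Final sorted array: [15, 17, 18, 19]

The merge sort proceeds by recursively splitting the array and merging sorted halves.
After all merges, the sorted array is [15, 17, 18, 19].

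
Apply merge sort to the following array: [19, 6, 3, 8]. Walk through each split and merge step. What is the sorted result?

Merge sort trace:

Split: [19, 6, 3, 8] -> [19, 6] and [3, 8]
  Split: [19, 6] -> [19] and [6]
  Merge: [19] + [6] -> [6, 19]
  Split: [3, 8] -> [3] and [8]
  Merge: [3] + [8] -> [3, 8]
Merge: [6, 19] + [3, 8] -> [3, 6, 8, 19]

Final sorted array: [3, 6, 8, 19]

The merge sort proceeds by recursively splitting the array and merging sorted halves.
After all merges, the sorted array is [3, 6, 8, 19].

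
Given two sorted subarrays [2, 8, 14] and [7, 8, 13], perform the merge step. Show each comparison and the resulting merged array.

Merging process:

Compare 2 vs 7: take 2 from left. Merged: [2]
Compare 8 vs 7: take 7 from right. Merged: [2, 7]
Compare 8 vs 8: take 8 from left. Merged: [2, 7, 8]
Compare 14 vs 8: take 8 from right. Merged: [2, 7, 8, 8]
Compare 14 vs 13: take 13 from right. Merged: [2, 7, 8, 8, 13]
Append remaining from left: [14]. Merged: [2, 7, 8, 8, 13, 14]

Final merged array: [2, 7, 8, 8, 13, 14]
Total comparisons: 5

The merged array is [2, 7, 8, 8, 13, 14], requiring 5 comparisons. The merge step runs in O(n) time where n is the total number of elements.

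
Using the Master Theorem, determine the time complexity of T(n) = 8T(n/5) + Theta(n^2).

Master Theorem for T(n) = 8T(n/5) + O(n^2):

a = 8, b = 5, c = 2
log_b(a) = log_5(8) = 1.2920

Case 3: c = 2 > log_5(8) = 1.2920
T(n) = O(n^2) = O(n^2)

For T(n) = 8T(n/5) + O(n^2): log_5(8) = 1.2920. This is Case 3 of the Master Theorem (c > log_b(a), work dominated by root), giving O(n^2).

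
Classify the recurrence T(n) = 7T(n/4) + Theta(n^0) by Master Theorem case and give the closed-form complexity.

Master Theorem for T(n) = 7T(n/4) + O(n^0):

a = 7, b = 4, c = 0
log_b(a) = log_4(7) = 1.4037

Case 1: c = 0 < log_4(7) = 1.4037
T(n) = O(n^(log_4 7))

For T(n) = 7T(n/4) + O(n^0): log_4(7) = 1.4037. This is Case 1 of the Master Theorem (c < log_b(a), work dominated by leaves), giving O(n^(log_4 7)).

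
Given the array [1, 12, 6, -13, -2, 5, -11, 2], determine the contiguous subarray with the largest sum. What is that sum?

Using Kadane's algorithm on [1, 12, 6, -13, -2, 5, -11, 2]:

Scanning through the array:
Position 1 (value 12): max_ending_here = 13, max_so_far = 13
Position 2 (value 6): max_ending_here = 19, max_so_far = 19
Position 3 (value -13): max_ending_here = 6, max_so_far = 19
Position 4 (value -2): max_ending_here = 4, max_so_far = 19
Position 5 (value 5): max_ending_here = 9, max_so_far = 19
Position 6 (value -11): max_ending_here = -2, max_so_far = 19
Position 7 (value 2): max_ending_here = 2, max_so_far = 19

Maximum subarray: [1, 12, 6]
Maximum sum: 19

The maximum subarray is [1, 12, 6] with sum 19. This subarray runs from index 0 to index 2.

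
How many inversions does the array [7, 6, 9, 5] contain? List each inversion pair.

Finding inversions in [7, 6, 9, 5]:

(0, 1): arr[0]=7 > arr[1]=6
(0, 3): arr[0]=7 > arr[3]=5
(1, 3): arr[1]=6 > arr[3]=5
(2, 3): arr[2]=9 > arr[3]=5

Total inversions: 4

The array has 4 inversion(s): (0,1), (0,3), (1,3), (2,3). Each pair (i,j) satisfies i < j and arr[i] > arr[j].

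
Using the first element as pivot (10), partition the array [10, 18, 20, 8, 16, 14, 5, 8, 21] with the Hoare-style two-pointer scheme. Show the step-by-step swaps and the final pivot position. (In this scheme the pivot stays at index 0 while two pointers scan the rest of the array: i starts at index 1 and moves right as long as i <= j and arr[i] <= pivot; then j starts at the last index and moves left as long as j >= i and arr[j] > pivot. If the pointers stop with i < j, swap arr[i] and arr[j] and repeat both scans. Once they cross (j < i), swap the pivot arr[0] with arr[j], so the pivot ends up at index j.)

Hoare-style two-pointer partition with pivot = 10:

Initial array: [10, 18, 20, 8, 16, 14, 5, 8, 21]

Pointers start at i = 1, j = 8.
i stops at index 1 (arr[1]=18 > 10), j stops at index 7 (arr[7]=8 <= 10): swap arr[1] and arr[7], array becomes [10, 8, 20, 8, 16, 14, 5, 18, 21]
i stops at index 2 (arr[2]=20 > 10), j stops at index 6 (arr[6]=5 <= 10): swap arr[2] and arr[6], array becomes [10, 8, 5, 8, 16, 14, 20, 18, 21]
i ends at 4, j ends at 3: the pointers have crossed (j < i), so scanning stops.

Swap pivot arr[0] with arr[3] to place pivot at position 3: [8, 8, 5, 10, 16, 14, 20, 18, 21]
Pivot position: 3

After partitioning with pivot 10, the array becomes [8, 8, 5, 10, 16, 14, 20, 18, 21]. The pivot is placed at index 3. All elements to the left of the pivot are <= 10, and all elements to the right are > 10.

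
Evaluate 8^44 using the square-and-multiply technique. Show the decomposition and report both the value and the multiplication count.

Computing 8^44 by squaring (build up from 8^1; each line after the first costs one multiplication):

8^1 = 8
8^2 = (8^1)^2 = 8^2 = 64
8^4 = (8^2)^2 = 64^2 = 4096
8^5 = 8 * 8^4 = 8 * 4096 = 32768
8^10 = (8^5)^2 = 32768^2 = 1073741824
8^11 = 8 * 8^10 = 8 * 1073741824 = 8589934592
8^22 = (8^11)^2 = 8589934592^2 = 73786976294838206464
8^44 = (8^22)^2 = 73786976294838206464^2 = 5444517870735015415413993718908291383296

Result: 5444517870735015415413993718908291383296
Multiplications needed: 7 (7 lines after 8^1)

8^44 = 5444517870735015415413993718908291383296. Using exponentiation by squaring, this requires 7 multiplications. The key idea: if the exponent is even, square the half-power; if odd, multiply by the base once.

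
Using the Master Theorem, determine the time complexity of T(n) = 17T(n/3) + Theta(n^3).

Master Theorem for T(n) = 17T(n/3) + O(n^3):

a = 17, b = 3, c = 3
log_b(a) = log_3(17) = 2.5789

Case 3: c = 3 > log_3(17) = 2.5789
T(n) = O(n^3) = O(n^3)

For T(n) = 17T(n/3) + O(n^3): log_3(17) = 2.5789. This is Case 3 of the Master Theorem (c > log_b(a), work dominated by root), giving O(n^3).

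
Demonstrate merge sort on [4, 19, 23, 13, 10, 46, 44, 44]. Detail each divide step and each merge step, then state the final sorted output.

Merge sort trace:

Split: [4, 19, 23, 13, 10, 46, 44, 44] -> [4, 19, 23, 13] and [10, 46, 44, 44]
  Split: [4, 19, 23, 13] -> [4, 19] and [23, 13]
    Split: [4, 19] -> [4] and [19]
    Merge: [4] + [19] -> [4, 19]
    Split: [23, 13] -> [23] and [13]
    Merge: [23] + [13] -> [13, 23]
  Merge: [4, 19] + [13, 23] -> [4, 13, 19, 23]
  Split: [10, 46, 44, 44] -> [10, 46] and [44, 44]
    Split: [10, 46] -> [10] and [46]
    Merge: [10] + [46] -> [10, 46]
    Split: [44, 44] -> [44] and [44]
    Merge: [44] + [44] -> [44, 44]
  Merge: [10, 46] + [44, 44] -> [10, 44, 44, 46]
Merge: [4, 13, 19, 23] + [10, 44, 44, 46] -> [4, 10, 13, 19, 23, 44, 44, 46]

Final sorted array: [4, 10, 13, 19, 23, 44, 44, 46]

The merge sort proceeds by recursively splitting the array and merging sorted halves.
After all merges, the sorted array is [4, 10, 13, 19, 23, 44, 44, 46].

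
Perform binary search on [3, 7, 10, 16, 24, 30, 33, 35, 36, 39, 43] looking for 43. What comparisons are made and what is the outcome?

Binary search for 43 in [3, 7, 10, 16, 24, 30, 33, 35, 36, 39, 43]:

lo=0, hi=10, mid=5, arr[mid]=30 -> 30 < 43, search right half
lo=6, hi=10, mid=8, arr[mid]=36 -> 36 < 43, search right half
lo=9, hi=10, mid=9, arr[mid]=39 -> 39 < 43, search right half
lo=10, hi=10, mid=10, arr[mid]=43 -> Found target at index 10!

Binary search finds 43 at index 10 after 4 comparisons. The search repeatedly halves the search space by comparing with the middle element.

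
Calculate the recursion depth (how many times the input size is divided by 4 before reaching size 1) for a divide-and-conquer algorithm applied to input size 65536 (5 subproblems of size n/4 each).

For divide and conquer with division factor 4:

Problem sizes at each level:
Level 0: 65536
Level 1: 16384
Level 2: 4096
Level 3: 1024
Level 4: 256
Level 5: 64
Level 6: 16
Level 7: 4
Level 8: 1

The root is level 0 and the size-1 base case is level 8 (the tree spans levels 0 through 8, i.e. 9 levels counting the root), so the depth is the number of divisions: log_4(65536) = 8

The recursion tree depth is log_4(65536) = 8. At each level, the problem size is divided by 4, so it takes 8 divisions to reduce to a base case of size 1. The algorithm makes 5 recursive calls at each level.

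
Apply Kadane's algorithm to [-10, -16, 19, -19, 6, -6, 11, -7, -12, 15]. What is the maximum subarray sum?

Using Kadane's algorithm on [-10, -16, 19, -19, 6, -6, 11, -7, -12, 15]:

Scanning through the array:
Position 1 (value -16): max_ending_here = -16, max_so_far = -10
Position 2 (value 19): max_ending_here = 19, max_so_far = 19
Position 3 (value -19): max_ending_here = 0, max_so_far = 19
Position 4 (value 6): max_ending_here = 6, max_so_far = 19
Position 5 (value -6): max_ending_here = 0, max_so_far = 19
Position 6 (value 11): max_ending_here = 11, max_so_far = 19
Position 7 (value -7): max_ending_here = 4, max_so_far = 19
Position 8 (value -12): max_ending_here = -8, max_so_far = 19
Position 9 (value 15): max_ending_here = 15, max_so_far = 19

Maximum subarray: [19]
Maximum sum: 19

The maximum subarray is [19] with sum 19. This subarray runs from index 2 to index 2.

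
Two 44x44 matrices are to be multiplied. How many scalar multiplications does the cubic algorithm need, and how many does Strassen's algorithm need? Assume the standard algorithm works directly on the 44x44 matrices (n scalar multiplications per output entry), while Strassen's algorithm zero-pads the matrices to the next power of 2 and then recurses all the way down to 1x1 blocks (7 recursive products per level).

Matrix multiplication for 44x44 matrices:

Strassen's algorithm requires power-of-2 dimensions. Pad 44x44 to 64x64 (next power of 2).

Standard algorithm: 44^3 = 85184 multiplications
Strassen's algorithm: 7^(log2(64)) = 7^6 = 117649 multiplications
Difference: 85184 - 117649 = -32465 (Strassen uses MORE here due to padding overhead — for small or just-over-power-of-2 n, padding can outweigh the per-level savings)

Standard: 85184 multiplications (44^3). Strassen: 117649 multiplications (7^6, after padding to 64x64). Strassen reduces 8 recursive multiplications to 7 at each level.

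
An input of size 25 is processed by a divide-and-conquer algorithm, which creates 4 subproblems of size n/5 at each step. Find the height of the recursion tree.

For divide and conquer with division factor 5:

Problem sizes at each level:
Level 0: 25
Level 1: 5
Level 2: 1

The root is level 0 and the size-1 base case is level 2 (the tree spans levels 0 through 2, i.e. 3 levels counting the root), so the depth is the number of divisions: log_5(25) = 2

The recursion tree depth is log_5(25) = 2. At each level, the problem size is divided by 5, so it takes 2 divisions to reduce to a base case of size 1. The algorithm makes 4 recursive calls at each level.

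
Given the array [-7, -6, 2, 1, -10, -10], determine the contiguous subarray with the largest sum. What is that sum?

Using Kadane's algorithm on [-7, -6, 2, 1, -10, -10]:

Scanning through the array:
Position 1 (value -6): max_ending_here = -6, max_so_far = -6
Position 2 (value 2): max_ending_here = 2, max_so_far = 2
Position 3 (value 1): max_ending_here = 3, max_so_far = 3
Position 4 (value -10): max_ending_here = -7, max_so_far = 3
Position 5 (value -10): max_ending_here = -10, max_so_far = 3

Maximum subarray: [2, 1]
Maximum sum: 3

The maximum subarray is [2, 1] with sum 3. This subarray runs from index 2 to index 3.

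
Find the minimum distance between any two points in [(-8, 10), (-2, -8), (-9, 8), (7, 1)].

Computing all pairwise distances among 4 points:

d((-8, 10), (-2, -8)) = 18.9737
d((-8, 10), (-9, 8)) = 2.2361 <-- minimum
d((-8, 10), (7, 1)) = 17.4929
d((-2, -8), (-9, 8)) = 17.4642
d((-2, -8), (7, 1)) = 12.7279
d((-9, 8), (7, 1)) = 17.4642

Closest pair: (-8, 10) and (-9, 8) with distance 2.2361

The closest pair is (-8, 10) and (-9, 8) with Euclidean distance 2.2361. For 4 points, brute-force pairwise comparison is shown above. For large n, the divide-and-conquer algorithm (sort by x, recurse on halves, check the dividing strip) achieves O(n log n).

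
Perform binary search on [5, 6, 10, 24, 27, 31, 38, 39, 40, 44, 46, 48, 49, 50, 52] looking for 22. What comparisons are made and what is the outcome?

Binary search for 22 in [5, 6, 10, 24, 27, 31, 38, 39, 40, 44, 46, 48, 49, 50, 52]:

lo=0, hi=14, mid=7, arr[mid]=39 -> 39 > 22, search left half
lo=0, hi=6, mid=3, arr[mid]=24 -> 24 > 22, search left half
lo=0, hi=2, mid=1, arr[mid]=6 -> 6 < 22, search right half
lo=2, hi=2, mid=2, arr[mid]=10 -> 10 < 22, search right half
lo=3 > hi=2, target 22 not found

Binary search determines that 22 is not in the array after 4 comparisons. The search space was exhausted without finding the target.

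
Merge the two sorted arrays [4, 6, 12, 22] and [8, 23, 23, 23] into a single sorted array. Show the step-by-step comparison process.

Merging process:

Compare 4 vs 8: take 4 from left. Merged: [4]
Compare 6 vs 8: take 6 from left. Merged: [4, 6]
Compare 12 vs 8: take 8 from right. Merged: [4, 6, 8]
Compare 12 vs 23: take 12 from left. Merged: [4, 6, 8, 12]
Compare 22 vs 23: take 22 from left. Merged: [4, 6, 8, 12, 22]
Append remaining from right: [23, 23, 23]. Merged: [4, 6, 8, 12, 22, 23, 23, 23]

Final merged array: [4, 6, 8, 12, 22, 23, 23, 23]
Total comparisons: 5

The merged array is [4, 6, 8, 12, 22, 23, 23, 23], requiring 5 comparisons. The merge step runs in O(n) time where n is the total number of elements.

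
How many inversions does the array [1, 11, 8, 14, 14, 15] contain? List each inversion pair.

Finding inversions in [1, 11, 8, 14, 14, 15]:

(1, 2): arr[1]=11 > arr[2]=8

Total inversions: 1

The array has 1 inversion(s): (1,2). Each pair (i,j) satisfies i < j and arr[i] > arr[j].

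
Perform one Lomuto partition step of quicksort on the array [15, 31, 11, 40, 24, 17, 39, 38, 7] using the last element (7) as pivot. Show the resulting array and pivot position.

Lomuto partition with pivot = 7:

Initial array: [15, 31, 11, 40, 24, 17, 39, 38, 7]

arr[0]=15 > 7: no swap
arr[1]=31 > 7: no swap
arr[2]=11 > 7: no swap
arr[3]=40 > 7: no swap
arr[4]=24 > 7: no swap
arr[5]=17 > 7: no swap
arr[6]=39 > 7: no swap
arr[7]=38 > 7: no swap

Place pivot at position 0: [7, 31, 11, 40, 24, 17, 39, 38, 15]
Pivot position: 0

After partitioning with pivot 7, the array becomes [7, 31, 11, 40, 24, 17, 39, 38, 15]. The pivot is placed at index 0. All elements to the left of the pivot are <= 7, and all elements to the right are > 7.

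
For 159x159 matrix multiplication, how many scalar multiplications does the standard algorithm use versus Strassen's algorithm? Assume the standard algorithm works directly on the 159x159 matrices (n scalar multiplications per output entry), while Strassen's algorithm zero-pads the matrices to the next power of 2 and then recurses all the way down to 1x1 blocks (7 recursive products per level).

Matrix multiplication for 159x159 matrices:

Strassen's algorithm requires power-of-2 dimensions. Pad 159x159 to 256x256 (next power of 2).

Standard algorithm: 159^3 = 4019679 multiplications
Strassen's algorithm: 7^(log2(256)) = 7^8 = 5764801 multiplications
Difference: 4019679 - 5764801 = -1745122 (Strassen uses MORE here due to padding overhead — for small or just-over-power-of-2 n, padding can outweigh the per-level savings)

Standard: 4019679 multiplications (159^3). Strassen: 5764801 multiplications (7^8, after padding to 256x256). Strassen reduces 8 recursive multiplications to 7 at each level.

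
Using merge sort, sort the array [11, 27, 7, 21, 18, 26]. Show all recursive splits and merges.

Merge sort trace:

Split: [11, 27, 7, 21, 18, 26] -> [11, 27, 7] and [21, 18, 26]
  Split: [11, 27, 7] -> [11] and [27, 7]
    Split: [27, 7] -> [27] and [7]
    Merge: [27] + [7] -> [7, 27]
  Merge: [11] + [7, 27] -> [7, 11, 27]
  Split: [21, 18, 26] -> [21] and [18, 26]
    Split: [18, 26] -> [18] and [26]
    Merge: [18] + [26] -> [18, 26]
  Merge: [21] + [18, 26] -> [18, 21, 26]
Merge: [7, 11, 27] + [18, 21, 26] -> [7, 11, 18, 21, 26, 27]

Final sorted array: [7, 11, 18, 21, 26, 27]

The merge sort proceeds by recursively splitting the array and merging sorted halves.
After all merges, the sorted array is [7, 11, 18, 21, 26, 27].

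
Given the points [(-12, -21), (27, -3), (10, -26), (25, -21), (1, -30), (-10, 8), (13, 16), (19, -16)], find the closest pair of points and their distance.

Computing all pairwise distances among 8 points:

d((-12, -21), (27, -3)) = 42.9535
d((-12, -21), (10, -26)) = 22.561
d((-12, -21), (25, -21)) = 37.0
d((-12, -21), (1, -30)) = 15.8114
d((-12, -21), (-10, 8)) = 29.0689
d((-12, -21), (13, 16)) = 44.6542
d((-12, -21), (19, -16)) = 31.4006
d((27, -3), (10, -26)) = 28.6007
d((27, -3), (25, -21)) = 18.1108
d((27, -3), (1, -30)) = 37.4833
d((27, -3), (-10, 8)) = 38.6005
d((27, -3), (13, 16)) = 23.6008
d((27, -3), (19, -16)) = 15.2643
d((10, -26), (25, -21)) = 15.8114
d((10, -26), (1, -30)) = 9.8489
d((10, -26), (-10, 8)) = 39.4462
d((10, -26), (13, 16)) = 42.107
d((10, -26), (19, -16)) = 13.4536
d((25, -21), (1, -30)) = 25.632
d((25, -21), (-10, 8)) = 45.4533
d((25, -21), (13, 16)) = 38.8973
d((25, -21), (19, -16)) = 7.8102 <-- minimum
d((1, -30), (-10, 8)) = 39.5601
d((1, -30), (13, 16)) = 47.5395
d((1, -30), (19, -16)) = 22.8035
d((-10, 8), (13, 16)) = 24.3516
d((-10, 8), (19, -16)) = 37.6431
d((13, 16), (19, -16)) = 32.5576

Closest pair: (25, -21) and (19, -16) with distance 7.8102

The closest pair is (25, -21) and (19, -16) with Euclidean distance 7.8102. For 8 points, brute-force pairwise comparison is shown above. For large n, the divide-and-conquer algorithm (sort by x, recurse on halves, check the dividing strip) achieves O(n log n).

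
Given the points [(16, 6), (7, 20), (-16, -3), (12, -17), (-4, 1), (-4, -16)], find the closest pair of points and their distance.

Computing all pairwise distances among 6 points:

d((16, 6), (7, 20)) = 16.6433
d((16, 6), (-16, -3)) = 33.2415
d((16, 6), (12, -17)) = 23.3452
d((16, 6), (-4, 1)) = 20.6155
d((16, 6), (-4, -16)) = 29.7321
d((7, 20), (-16, -3)) = 32.5269
d((7, 20), (12, -17)) = 37.3363
d((7, 20), (-4, 1)) = 21.9545
d((7, 20), (-4, -16)) = 37.6431
d((-16, -3), (12, -17)) = 31.305
d((-16, -3), (-4, 1)) = 12.6491 <-- minimum
d((-16, -3), (-4, -16)) = 17.6918
d((12, -17), (-4, 1)) = 24.0832
d((12, -17), (-4, -16)) = 16.0312
d((-4, 1), (-4, -16)) = 17.0

Closest pair: (-16, -3) and (-4, 1) with distance 12.6491

The closest pair is (-16, -3) and (-4, 1) with Euclidean distance 12.6491. For 6 points, brute-force pairwise comparison is shown above. For large n, the divide-and-conquer algorithm (sort by x, recurse on halves, check the dividing strip) achieves O(n log n).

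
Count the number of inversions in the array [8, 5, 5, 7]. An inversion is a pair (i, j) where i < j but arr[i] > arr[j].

Finding inversions in [8, 5, 5, 7]:

(0, 1): arr[0]=8 > arr[1]=5
(0, 2): arr[0]=8 > arr[2]=5
(0, 3): arr[0]=8 > arr[3]=7

Total inversions: 3

The array has 3 inversion(s): (0,1), (0,2), (0,3). Each pair (i,j) satisfies i < j and arr[i] > arr[j].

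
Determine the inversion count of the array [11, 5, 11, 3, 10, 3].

Finding inversions in [11, 5, 11, 3, 10, 3]:

(0, 1): arr[0]=11 > arr[1]=5
(0, 3): arr[0]=11 > arr[3]=3
(0, 4): arr[0]=11 > arr[4]=10
(0, 5): arr[0]=11 > arr[5]=3
(1, 3): arr[1]=5 > arr[3]=3
(1, 5): arr[1]=5 > arr[5]=3
(2, 3): arr[2]=11 > arr[3]=3
(2, 4): arr[2]=11 > arr[4]=10
(2, 5): arr[2]=11 > arr[5]=3
(4, 5): arr[4]=10 > arr[5]=3

Total inversions: 10

The array has 10 inversion(s): (0,1), (0,3), (0,4), (0,5), (1,3), (1,5), (2,3), (2,4), (2,5), (4,5). Each pair (i,j) satisfies i < j and arr[i] > arr[j].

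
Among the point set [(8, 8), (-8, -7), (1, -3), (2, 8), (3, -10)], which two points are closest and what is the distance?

Computing all pairwise distances among 5 points:

d((8, 8), (-8, -7)) = 21.9317
d((8, 8), (1, -3)) = 13.0384
d((8, 8), (2, 8)) = 6.0 <-- minimum
d((8, 8), (3, -10)) = 18.6815
d((-8, -7), (1, -3)) = 9.8489
d((-8, -7), (2, 8)) = 18.0278
d((-8, -7), (3, -10)) = 11.4018
d((1, -3), (2, 8)) = 11.0454
d((1, -3), (3, -10)) = 7.2801
d((2, 8), (3, -10)) = 18.0278

Closest pair: (8, 8) and (2, 8) with distance 6.0

The closest pair is (8, 8) and (2, 8) with Euclidean distance 6.0. For 5 points, brute-force pairwise comparison is shown above. For large n, the divide-and-conquer algorithm (sort by x, recurse on halves, check the dividing strip) achieves O(n log n).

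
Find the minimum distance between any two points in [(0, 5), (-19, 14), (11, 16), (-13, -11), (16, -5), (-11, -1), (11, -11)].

Computing all pairwise distances among 7 points:

d((0, 5), (-19, 14)) = 21.0238
d((0, 5), (11, 16)) = 15.5563
d((0, 5), (-13, -11)) = 20.6155
d((0, 5), (16, -5)) = 18.868
d((0, 5), (-11, -1)) = 12.53
d((0, 5), (11, -11)) = 19.4165
d((-19, 14), (11, 16)) = 30.0666
d((-19, 14), (-13, -11)) = 25.7099
d((-19, 14), (16, -5)) = 39.8246
d((-19, 14), (-11, -1)) = 17.0
d((-19, 14), (11, -11)) = 39.0512
d((11, 16), (-13, -11)) = 36.1248
d((11, 16), (16, -5)) = 21.587
d((11, 16), (-11, -1)) = 27.8029
d((11, 16), (11, -11)) = 27.0
d((-13, -11), (16, -5)) = 29.6142
d((-13, -11), (-11, -1)) = 10.198
d((-13, -11), (11, -11)) = 24.0
d((16, -5), (-11, -1)) = 27.2947
d((16, -5), (11, -11)) = 7.8102 <-- minimum
d((-11, -1), (11, -11)) = 24.1661

Closest pair: (16, -5) and (11, -11) with distance 7.8102

The closest pair is (16, -5) and (11, -11) with Euclidean distance 7.8102. For 7 points, brute-force pairwise comparison is shown above. For large n, the divide-and-conquer algorithm (sort by x, recurse on halves, check the dividing strip) achieves O(n log n).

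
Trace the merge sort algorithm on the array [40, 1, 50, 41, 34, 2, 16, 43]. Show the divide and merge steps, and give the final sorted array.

Merge sort trace:

Split: [40, 1, 50, 41, 34, 2, 16, 43] -> [40, 1, 50, 41] and [34, 2, 16, 43]
  Split: [40, 1, 50, 41] -> [40, 1] and [50, 41]
    Split: [40, 1] -> [40] and [1]
    Merge: [40] + [1] -> [1, 40]
    Split: [50, 41] -> [50] and [41]
    Merge: [50] + [41] -> [41, 50]
  Merge: [1, 40] + [41, 50] -> [1, 40, 41, 50]
  Split: [34, 2, 16, 43] -> [34, 2] and [16, 43]
    Split: [34, 2] -> [34] and [2]
    Merge: [34] + [2] -> [2, 34]
    Split: [16, 43] -> [16] and [43]
    Merge: [16] + [43] -> [16, 43]
  Merge: [2, 34] + [16, 43] -> [2, 16, 34, 43]
Merge: [1, 40, 41, 50] + [2, 16, 34, 43] -> [1, 2, 16, 34, 40, 41, 43, 50]

Final sorted array: [1, 2, 16, 34, 40, 41, 43, 50]

The merge sort proceeds by recursively splitting the array and merging sorted halves.
After all merges, the sorted array is [1, 2, 16, 34, 40, 41, 43, 50].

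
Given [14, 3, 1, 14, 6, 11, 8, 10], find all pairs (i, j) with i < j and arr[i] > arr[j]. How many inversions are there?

Finding inversions in [14, 3, 1, 14, 6, 11, 8, 10]:

(0, 1): arr[0]=14 > arr[1]=3
(0, 2): arr[0]=14 > arr[2]=1
(0, 4): arr[0]=14 > arr[4]=6
(0, 5): arr[0]=14 > arr[5]=11
(0, 6): arr[0]=14 > arr[6]=8
(0, 7): arr[0]=14 > arr[7]=10
(1, 2): arr[1]=3 > arr[2]=1
(3, 4): arr[3]=14 > arr[4]=6
(3, 5): arr[3]=14 > arr[5]=11
(3, 6): arr[3]=14 > arr[6]=8
(3, 7): arr[3]=14 > arr[7]=10
(5, 6): arr[5]=11 > arr[6]=8
(5, 7): arr[5]=11 > arr[7]=10

Total inversions: 13

The array has 13 inversion(s): (0,1), (0,2), (0,4), (0,5), (0,6), (0,7), (1,2), (3,4), (3,5), (3,6), (3,7), (5,6), (5,7). Each pair (i,j) satisfies i < j and arr[i] > arr[j].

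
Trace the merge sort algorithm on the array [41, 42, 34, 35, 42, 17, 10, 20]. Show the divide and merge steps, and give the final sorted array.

Merge sort trace:

Split: [41, 42, 34, 35, 42, 17, 10, 20] -> [41, 42, 34, 35] and [42, 17, 10, 20]
  Split: [41, 42, 34, 35] -> [41, 42] and [34, 35]
    Split: [41, 42] -> [41] and [42]
    Merge: [41] + [42] -> [41, 42]
    Split: [34, 35] -> [34] and [35]
    Merge: [34] + [35] -> [34, 35]
  Merge: [41, 42] + [34, 35] -> [34, 35, 41, 42]
  Split: [42, 17, 10, 20] -> [42, 17] and [10, 20]
    Split: [42, 17] -> [42] and [17]
    Merge: [42] + [17] -> [17, 42]
    Split: [10, 20] -> [10] and [20]
    Merge: [10] + [20] -> [10, 20]
  Merge: [17, 42] + [10, 20] -> [10, 17, 20, 42]
Merge: [34, 35, 41, 42] + [10, 17, 20, 42] -> [10, 17, 20, 34, 35, 41, 42, 42]

Final sorted array: [10, 17, 20, 34, 35, 41, 42, 42]

The merge sort proceeds by recursively splitting the array and merging sorted halves.
After all merges, the sorted array is [10, 17, 20, 34, 35, 41, 42, 42].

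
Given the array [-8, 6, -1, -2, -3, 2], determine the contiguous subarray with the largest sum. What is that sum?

Using Kadane's algorithm on [-8, 6, -1, -2, -3, 2]:

Scanning through the array:
Position 1 (value 6): max_ending_here = 6, max_so_far = 6
Position 2 (value -1): max_ending_here = 5, max_so_far = 6
Position 3 (value -2): max_ending_here = 3, max_so_far = 6
Position 4 (value -3): max_ending_here = 0, max_so_far = 6
Position 5 (value 2): max_ending_here = 2, max_so_far = 6

Maximum subarray: [6]
Maximum sum: 6

The maximum subarray is [6] with sum 6. This subarray runs from index 1 to index 1.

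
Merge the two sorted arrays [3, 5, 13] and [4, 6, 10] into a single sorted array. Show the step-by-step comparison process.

Merging process:

Compare 3 vs 4: take 3 from left. Merged: [3]
Compare 5 vs 4: take 4 from right. Merged: [3, 4]
Compare 5 vs 6: take 5 from left. Merged: [3, 4, 5]
Compare 13 vs 6: take 6 from right. Merged: [3, 4, 5, 6]
Compare 13 vs 10: take 10 from right. Merged: [3, 4, 5, 6, 10]
Append remaining from left: [13]. Merged: [3, 4, 5, 6, 10, 13]

Final merged array: [3, 4, 5, 6, 10, 13]
Total comparisons: 5

The merged array is [3, 4, 5, 6, 10, 13], requiring 5 comparisons. The merge step runs in O(n) time where n is the total number of elements.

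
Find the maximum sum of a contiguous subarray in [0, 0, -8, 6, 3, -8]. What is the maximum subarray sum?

Using Kadane's algorithm on [0, 0, -8, 6, 3, -8]:

Scanning through the array:
Position 1 (value 0): max_ending_here = 0, max_so_far = 0
Position 2 (value -8): max_ending_here = -8, max_so_far = 0
Position 3 (value 6): max_ending_here = 6, max_so_far = 6
Position 4 (value 3): max_ending_here = 9, max_so_far = 9
Position 5 (value -8): max_ending_here = 1, max_so_far = 9

Maximum subarray: [6, 3]
Maximum sum: 9

The maximum subarray is [6, 3] with sum 9. This subarray runs from index 3 to index 4.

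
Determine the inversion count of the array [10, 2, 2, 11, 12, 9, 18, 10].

Finding inversions in [10, 2, 2, 11, 12, 9, 18, 10]:

(0, 1): arr[0]=10 > arr[1]=2
(0, 2): arr[0]=10 > arr[2]=2
(0, 5): arr[0]=10 > arr[5]=9
(3, 5): arr[3]=11 > arr[5]=9
(3, 7): arr[3]=11 > arr[7]=10
(4, 5): arr[4]=12 > arr[5]=9
(4, 7): arr[4]=12 > arr[7]=10
(6, 7): arr[6]=18 > arr[7]=10

Total inversions: 8

The array has 8 inversion(s): (0,1), (0,2), (0,5), (3,5), (3,7), (4,5), (4,7), (6,7). Each pair (i,j) satisfies i < j and arr[i] > arr[j].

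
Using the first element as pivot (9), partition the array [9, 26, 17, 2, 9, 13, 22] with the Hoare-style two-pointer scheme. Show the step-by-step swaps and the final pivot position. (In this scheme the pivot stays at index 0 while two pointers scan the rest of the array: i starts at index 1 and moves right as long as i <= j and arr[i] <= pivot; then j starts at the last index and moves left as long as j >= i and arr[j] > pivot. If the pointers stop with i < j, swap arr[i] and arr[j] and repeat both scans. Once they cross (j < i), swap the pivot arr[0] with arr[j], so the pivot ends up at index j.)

Hoare-style two-pointer partition with pivot = 9:

Initial array: [9, 26, 17, 2, 9, 13, 22]

Pointers start at i = 1, j = 6.
i stops at index 1 (arr[1]=26 > 9), j stops at index 4 (arr[4]=9 <= 9): swap arr[1] and arr[4], array becomes [9, 9, 17, 2, 26, 13, 22]
i stops at index 2 (arr[2]=17 > 9), j stops at index 3 (arr[3]=2 <= 9): swap arr[2] and arr[3], array becomes [9, 9, 2, 17, 26, 13, 22]
i ends at 3, j ends at 2: the pointers have crossed (j < i), so scanning stops.

Swap pivot arr[0] with arr[2] to place pivot at position 2: [2, 9, 9, 17, 26, 13, 22]
Pivot position: 2

After partitioning with pivot 9, the array becomes [2, 9, 9, 17, 26, 13, 22]. The pivot is placed at index 2. All elements to the left of the pivot are <= 9, and all elements to the right are > 9.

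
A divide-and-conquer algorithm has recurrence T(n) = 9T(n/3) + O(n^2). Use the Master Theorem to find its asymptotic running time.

Master Theorem for T(n) = 9T(n/3) + O(n^2):

a = 9, b = 3, c = 2
log_b(a) = log_3(9) = 2.0000

Case 2: c = 2 = log_3(9) = 2.0000
T(n) = O(n^2 log n) = O(n^2 log n)

For T(n) = 9T(n/3) + O(n^2): log_3(9) = 2.0000. This is Case 2 of the Master Theorem (c = log_b(a), equal work at all levels), giving O(n^2 log n).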